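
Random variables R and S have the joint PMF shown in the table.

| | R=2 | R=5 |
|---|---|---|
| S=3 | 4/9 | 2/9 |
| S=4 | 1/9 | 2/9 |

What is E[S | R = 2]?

16/5

P(R = 2) = 5/9.
Σ S·P over the event = 3·(4/9) + 4·(1/9) = 16/9.
E[S | R = 2] = (16/9) / (5/9) = 16/5.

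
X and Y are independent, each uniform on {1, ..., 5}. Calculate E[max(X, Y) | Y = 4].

Outcomes with Y = 4: (1,4), (2,4), (3,4), (4,4), (5,4), each with probability 1/25.
E[max(X, Y) | Y = 4] = (4 + 4 + 4 + 4 + 5) / 5 = 21/5.

21/5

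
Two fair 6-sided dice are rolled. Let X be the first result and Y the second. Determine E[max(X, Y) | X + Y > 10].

6

P(X + Y > 10) = 1/12.
Summing max(X,Y)·P(x,y) over outcomes with X + Y > 10 gives 1/2.
E[max(X, Y) | X + Y > 10] = (1/2) / (1/12) = 6.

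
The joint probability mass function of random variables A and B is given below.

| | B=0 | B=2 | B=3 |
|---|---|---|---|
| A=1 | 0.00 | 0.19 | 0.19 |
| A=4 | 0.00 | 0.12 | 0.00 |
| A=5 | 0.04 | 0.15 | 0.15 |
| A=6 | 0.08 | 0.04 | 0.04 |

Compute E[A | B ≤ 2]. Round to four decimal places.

3.7742

P(B ≤ 2) = 0.62.
Summing A·P(A=x,B=y) over the conditioning event gives 2.34.
E[A | B ≤ 2] = (2.34) / (0.62) = 3.7742.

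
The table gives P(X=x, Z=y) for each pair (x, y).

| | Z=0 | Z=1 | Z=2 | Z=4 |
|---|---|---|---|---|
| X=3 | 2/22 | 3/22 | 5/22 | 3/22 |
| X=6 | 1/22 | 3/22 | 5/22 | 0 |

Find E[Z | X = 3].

25/13

P(X = 3) = 13/22.
Σ Z·P over the event = 0·(2/22) + 1·(3/22) + 2·(5/22) + 4·(3/22) = 25/22.
E[Z | X = 3] = (25/22) / (13/22) = 25/13.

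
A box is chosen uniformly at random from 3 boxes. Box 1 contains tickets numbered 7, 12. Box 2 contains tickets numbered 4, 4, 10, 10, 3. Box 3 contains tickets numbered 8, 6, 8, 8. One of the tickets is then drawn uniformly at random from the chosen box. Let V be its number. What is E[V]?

116/15

E[V | box 1] = (7+12)/2 = 19/2.
E[V | box 2] = (4+4+10+10+3)/5 = 31/5.
E[V | box 3] = (8+6+8+8)/4 = 15/2.
E[V] = (1/3)·(19/2) + (1/3)·(31/5) + (1/3)·(15/2) = 116/15.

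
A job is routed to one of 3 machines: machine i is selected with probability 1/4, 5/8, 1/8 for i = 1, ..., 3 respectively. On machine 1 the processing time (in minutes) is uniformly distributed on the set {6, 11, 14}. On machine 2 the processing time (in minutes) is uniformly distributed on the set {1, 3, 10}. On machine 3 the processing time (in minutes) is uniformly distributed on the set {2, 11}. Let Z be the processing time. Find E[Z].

101/16

E[Z | machine 1] = (6+11+14)/3 = 31/3.
E[Z | machine 2] = (1+3+10)/3 = 14/3.
E[Z | machine 3] = (2+11)/2 = 13/2.
E[Z] = (1/4)·(31/3) + (5/8)·(14/3) + (1/8)·(13/2) = 101/16.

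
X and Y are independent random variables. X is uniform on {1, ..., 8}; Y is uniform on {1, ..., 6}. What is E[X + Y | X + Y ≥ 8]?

P(X + Y ≥ 8) = 9/16.
Summing (X+Y)·P(x,y) over outcomes with X + Y ≥ 8 gives 17/3.
E[X + Y | X + Y ≥ 8] = (17/3) / (9/16) = 272/27.

272/27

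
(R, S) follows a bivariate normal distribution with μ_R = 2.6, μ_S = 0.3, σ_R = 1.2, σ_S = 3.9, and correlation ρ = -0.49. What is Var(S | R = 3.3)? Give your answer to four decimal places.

11.5581

The conditional variance in a bivariate normal is σ_S²(1 − ρ²), independent of x.
Var(S | R=3.3) = (3.9)²·(1 − (-0.49)²) = 15.21·0.7599 = 11.5581.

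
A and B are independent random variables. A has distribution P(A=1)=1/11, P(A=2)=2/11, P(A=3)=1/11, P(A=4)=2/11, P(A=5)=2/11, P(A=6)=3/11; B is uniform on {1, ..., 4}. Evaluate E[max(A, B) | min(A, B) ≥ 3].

79/16

P(min(A, B) ≥ 3) = 4/11.
Summing max(A,B)·P(x,y) over outcomes with min(A, B) ≥ 3 gives 79/44.
E[max(A, B) | min(A, B) ≥ 3] = (79/44) / (4/11) = 79/16.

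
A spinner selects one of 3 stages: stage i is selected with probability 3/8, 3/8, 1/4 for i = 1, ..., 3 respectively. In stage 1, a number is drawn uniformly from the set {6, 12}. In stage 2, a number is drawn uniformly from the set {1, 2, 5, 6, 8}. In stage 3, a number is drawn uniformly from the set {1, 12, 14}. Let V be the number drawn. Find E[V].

E[V | stage 1] = (6+12)/2 = 9.
E[V | stage 2] = (1+2+5+6+8)/5 = 22/5.
E[V | stage 3] = (1+12+14)/3 = 9.
E[V] = (3/8)·(9) + (3/8)·(22/5) + (1/4)·(9) = 291/40.

291/40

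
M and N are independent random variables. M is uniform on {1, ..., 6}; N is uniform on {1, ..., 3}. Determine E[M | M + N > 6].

P(M + N > 6) = 1/3.
Summing M·P(x,y) over outcomes with M + N > 6 gives 16/9.
E[M | M + N > 6] = (16/9) / (1/3) = 16/3.

16/3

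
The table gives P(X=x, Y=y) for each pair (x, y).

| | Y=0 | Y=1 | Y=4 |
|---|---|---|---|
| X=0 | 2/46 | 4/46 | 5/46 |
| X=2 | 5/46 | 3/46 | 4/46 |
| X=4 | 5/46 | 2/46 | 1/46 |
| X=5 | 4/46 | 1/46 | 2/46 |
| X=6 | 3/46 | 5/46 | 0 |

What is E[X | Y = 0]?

P(Y = 0) = 19/46.
Σ X·P over the event = 0·(2/46) + 2·(5/46) + 4·(5/46) + 5·(4/46) + 6·(3/46) = 34/23.
E[X | Y = 0] = (34/23) / (19/46) = 68/19.

68/19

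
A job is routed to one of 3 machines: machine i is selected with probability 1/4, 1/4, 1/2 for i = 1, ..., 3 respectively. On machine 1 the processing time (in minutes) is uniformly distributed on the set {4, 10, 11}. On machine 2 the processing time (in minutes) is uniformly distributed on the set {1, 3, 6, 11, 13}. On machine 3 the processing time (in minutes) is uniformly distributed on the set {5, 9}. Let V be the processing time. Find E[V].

E[V | machine 1] = (4+10+11)/3 = 25/3.
E[V | machine 2] = (1+3+6+11+13)/5 = 34/5.
E[V | machine 3] = (5+9)/2 = 7.
By the law of total expectation,
E[V] = (1/4)·(25/3) + (1/4)·(34/5) + (1/2)·(7) = 437/60.

437/60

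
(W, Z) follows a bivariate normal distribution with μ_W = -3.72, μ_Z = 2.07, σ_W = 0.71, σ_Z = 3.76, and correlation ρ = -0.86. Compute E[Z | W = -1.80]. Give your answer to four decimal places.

The regression of Z on W has slope ρ·σ_Z/σ_W and passes through (μ_W, μ_Z).
E[Z | W=-1.80] = 2.07 + (-0.86)·(3.76/0.71)·(-1.80 − (-3.72)) = 2.07 + (-4.5544)·(1.92) = -6.6744.

-6.6744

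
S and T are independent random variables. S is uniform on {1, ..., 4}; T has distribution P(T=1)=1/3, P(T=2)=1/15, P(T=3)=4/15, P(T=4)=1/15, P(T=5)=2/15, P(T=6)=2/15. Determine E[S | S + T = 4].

21/10

P(S + T = 4) = 1/6.
Summing S·P(x,y) over outcomes with S + T = 4 gives 7/20.
E[S | S + T = 4] = (7/20) / (1/6) = 21/10.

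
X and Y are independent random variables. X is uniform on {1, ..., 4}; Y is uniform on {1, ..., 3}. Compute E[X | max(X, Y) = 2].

5/3

Outcomes with max(X, Y) = 2: (1,2), (2,1), (2,2), each with probability 1/12.
E[X | max(X, Y) = 2] = (1 + 2 + 2) / 3 = 5/3.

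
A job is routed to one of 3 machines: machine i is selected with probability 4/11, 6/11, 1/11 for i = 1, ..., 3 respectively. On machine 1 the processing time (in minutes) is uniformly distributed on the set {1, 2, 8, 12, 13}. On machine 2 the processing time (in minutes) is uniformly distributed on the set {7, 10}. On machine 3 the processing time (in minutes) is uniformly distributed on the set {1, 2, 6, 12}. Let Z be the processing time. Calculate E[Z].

E[Z | machine 1] = (1+2+8+12+13)/5 = 36/5.
E[Z | machine 2] = (7+10)/2 = 17/2.
E[Z | machine 3] = (1+2+6+12)/4 = 21/4.
E[Z] = (4/11)·(36/5) + (6/11)·(17/2) + (1/11)·(21/4) = 1701/220.

1701/220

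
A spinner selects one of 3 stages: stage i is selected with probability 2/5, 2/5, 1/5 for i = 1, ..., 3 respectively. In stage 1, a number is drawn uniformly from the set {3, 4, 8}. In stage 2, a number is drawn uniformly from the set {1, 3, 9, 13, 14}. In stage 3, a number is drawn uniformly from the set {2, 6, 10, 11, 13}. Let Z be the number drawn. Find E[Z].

172/25

E[Z | stage 1] = (3+4+8)/3 = 5.
E[Z | stage 2] = (1+3+9+13+14)/5 = 8.
E[Z | stage 3] = (2+6+10+11+13)/5 = 42/5.
By the law of total expectation,
E[Z] = (2/5)·(5) + (2/5)·(8) + (1/5)·(42/5) = 172/25.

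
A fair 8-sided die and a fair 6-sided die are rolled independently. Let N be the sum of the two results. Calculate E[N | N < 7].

P(N < 7) = 5/16.
Σ over the event: 2·1/48 + 3·1/24 + 4·1/16 + 5·1/12 + 6·5/48 = 35/24.
E[N | N < 7] = (35/24) / (5/16) = 14/3.

14/3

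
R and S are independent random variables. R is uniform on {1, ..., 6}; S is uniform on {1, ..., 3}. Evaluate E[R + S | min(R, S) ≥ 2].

13/2

Outcomes with min(R, S) ≥ 2: (2,2), (2,3), (3,2), (3,3), (4,2), (4,3), (5,2), (5,3), (6,2), (6,3), each with probability 1/18.
E[R + S | min(R, S) ≥ 2] = (4 + 5 + 5 + 6 + 6 + 7 + 7 + 8 + 8 + 9) / 10 = 13/2.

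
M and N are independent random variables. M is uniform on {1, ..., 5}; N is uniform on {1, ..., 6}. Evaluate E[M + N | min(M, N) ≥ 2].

P(min(M, N) ≥ 2) = 2/3.
Summing (M+N)·P(x,y) over outcomes with min(M, N) ≥ 2 gives 5.
E[M + N | min(M, N) ≥ 2] = (5) / (2/3) = 15/2.

15/2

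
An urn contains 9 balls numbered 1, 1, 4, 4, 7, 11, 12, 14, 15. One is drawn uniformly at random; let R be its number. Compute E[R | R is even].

17/2

P(R is even) = 4/9.
Σ over the event: 4·2/9 + 12·1/9 + 14·1/9 = 34/9.
E[R | R is even] = (34/9) / (4/9) = 17/2.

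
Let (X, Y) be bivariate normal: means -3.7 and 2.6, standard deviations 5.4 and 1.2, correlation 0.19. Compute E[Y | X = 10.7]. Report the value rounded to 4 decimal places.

For a bivariate normal, E[Y | X=x] = μ_Y + ρ·(σ_Y/σ_X)·(x − μ_X).
E[Y | X=10.7] = 2.6 + (0.19)·(1.2/5.4)·(10.7 − (-3.7)) = 2.6 + (0.042222)·(14.4) = 3.2080.

3.2080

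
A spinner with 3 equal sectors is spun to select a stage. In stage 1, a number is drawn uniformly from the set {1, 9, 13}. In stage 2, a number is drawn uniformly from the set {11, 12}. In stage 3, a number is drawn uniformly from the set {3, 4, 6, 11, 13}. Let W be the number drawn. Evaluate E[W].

797/90

E[W | stage 1] = (1+9+13)/3 = 23/3.
E[W | stage 2] = (11+12)/2 = 23/2.
E[W | stage 3] = (3+4+6+11+13)/5 = 37/5.
By the law of total expectation,
E[W] = (1/3)·(23/3) + (1/3)·(23/2) + (1/3)·(37/5) = 797/90.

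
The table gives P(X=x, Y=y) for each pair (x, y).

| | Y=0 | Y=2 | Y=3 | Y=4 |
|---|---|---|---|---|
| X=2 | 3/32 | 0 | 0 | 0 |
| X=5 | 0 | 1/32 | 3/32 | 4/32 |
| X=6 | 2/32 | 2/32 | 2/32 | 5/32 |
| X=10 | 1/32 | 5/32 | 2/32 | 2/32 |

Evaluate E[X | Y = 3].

P(Y = 3) = 7/32.
Σ X·P over the event = 5·(3/32) + 6·(2/32) + 10·(2/32) = 47/32.
E[X | Y = 3] = (47/32) / (7/32) = 47/7.

47/7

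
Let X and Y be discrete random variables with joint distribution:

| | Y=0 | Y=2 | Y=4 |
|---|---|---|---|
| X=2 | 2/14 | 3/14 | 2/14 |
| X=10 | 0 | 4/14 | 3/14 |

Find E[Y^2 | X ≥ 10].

64/7

P(X ≥ 10) = 1/2.
Σ Y^2·P over the event = 4·(4/14) + 16·(3/14) = 32/7.
E[Y^2 | X ≥ 10] = (32/7) / (1/2) = 64/7.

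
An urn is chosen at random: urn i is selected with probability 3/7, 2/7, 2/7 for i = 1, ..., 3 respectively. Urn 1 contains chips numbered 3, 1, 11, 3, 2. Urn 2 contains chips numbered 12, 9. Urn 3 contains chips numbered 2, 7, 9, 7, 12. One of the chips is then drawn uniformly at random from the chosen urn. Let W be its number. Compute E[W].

239/35

E[W | urn 1] = (3+1+11+3+2)/5 = 4.
E[W | urn 2] = (12+9)/2 = 21/2.
E[W | urn 3] = (2+7+9+7+12)/5 = 37/5.
E[W] = (3/7)·(4) + (2/7)·(21/2) + (2/7)·(37/5) = 239/35.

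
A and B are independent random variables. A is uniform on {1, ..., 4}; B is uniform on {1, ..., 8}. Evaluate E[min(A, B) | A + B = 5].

3/2

Outcomes with A + B = 5: (1,4), (2,3), (3,2), (4,1), each with probability 1/32.
E[min(A, B) | A + B = 5] = (1 + 2 + 2 + 1) / 4 = 3/2.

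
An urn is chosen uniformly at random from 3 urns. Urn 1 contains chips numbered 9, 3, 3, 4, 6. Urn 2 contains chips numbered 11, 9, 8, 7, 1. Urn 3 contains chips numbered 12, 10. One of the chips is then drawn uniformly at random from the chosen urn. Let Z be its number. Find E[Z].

116/15

E[Z | urn 1] = (9+3+3+4+6)/5 = 5.
E[Z | urn 2] = (11+9+8+7+1)/5 = 36/5.
E[Z | urn 3] = (12+10)/2 = 11.
By the law of total expectation,
E[Z] = (1/3)·(5) + (1/3)·(36/5) + (1/3)·(11) = 116/15.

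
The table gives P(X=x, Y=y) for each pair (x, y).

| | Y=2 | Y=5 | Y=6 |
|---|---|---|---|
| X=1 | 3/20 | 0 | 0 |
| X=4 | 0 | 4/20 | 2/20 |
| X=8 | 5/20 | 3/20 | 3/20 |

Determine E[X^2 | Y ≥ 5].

P(Y ≥ 5) = 3/5.
Summing X^2·P(X=x,Y=y) over the conditioning event gives 24.
E[X^2 | Y ≥ 5] = (24) / (3/5) = 40.

40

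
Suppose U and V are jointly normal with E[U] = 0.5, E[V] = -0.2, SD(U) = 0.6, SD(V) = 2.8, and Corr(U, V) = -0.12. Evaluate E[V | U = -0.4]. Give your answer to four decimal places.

E[V | U=x] = μ_V + ρ(σ_V/σ_U)(x − μ_U) for jointly normal variables.
E[V | U=-0.4] = -0.2 + (-0.12)·(2.8/0.6)·(-0.4 − (0.5)) = -0.2 + (-0.56)·(-0.9) = 0.3040.

0.3040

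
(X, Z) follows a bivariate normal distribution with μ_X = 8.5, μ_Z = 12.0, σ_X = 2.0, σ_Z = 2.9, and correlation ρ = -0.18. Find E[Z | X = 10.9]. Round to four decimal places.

For a bivariate normal, E[Z | X=x] = μ_Z + ρ·(σ_Z/σ_X)·(x − μ_X).
E[Z | X=10.9] = 12.0 + (-0.18)·(2.9/2.0)·(10.9 − (8.5)) = 12.0 + (-0.261)·(2.4) = 11.3736.

11.3736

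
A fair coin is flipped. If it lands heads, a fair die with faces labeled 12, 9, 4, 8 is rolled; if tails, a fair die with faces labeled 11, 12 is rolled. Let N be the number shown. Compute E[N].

79/8

E[N | heads] = (12+9+4+8)/4 = 33/4.
E[N | tails] = (11+12)/2 = 23/2.
By the law of total expectation,
E[N] = (1/2)·(33/4) + (1/2)·(23/2) = 79/8.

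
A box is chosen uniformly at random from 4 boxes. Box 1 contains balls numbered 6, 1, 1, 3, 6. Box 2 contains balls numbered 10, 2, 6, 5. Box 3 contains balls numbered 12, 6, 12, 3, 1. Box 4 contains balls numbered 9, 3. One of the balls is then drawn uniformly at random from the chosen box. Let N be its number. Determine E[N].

E[N | box 1] = (6+1+1+3+6)/5 = 17/5.
E[N | box 2] = (10+2+6+5)/4 = 23/4.
E[N | box 3] = (12+6+12+3+1)/5 = 34/5.
E[N | box 4] = (9+3)/2 = 6.
By the law of total expectation,
E[N] = (1/4)·(17/5) + (1/4)·(23/4) + (1/4)·(34/5) + (1/4)·(6) = 439/80.

439/80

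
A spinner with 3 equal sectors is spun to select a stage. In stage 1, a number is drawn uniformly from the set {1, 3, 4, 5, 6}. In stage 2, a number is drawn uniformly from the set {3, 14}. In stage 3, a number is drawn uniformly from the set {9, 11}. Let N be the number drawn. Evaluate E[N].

223/30

E[N | stage 1] = (1+3+4+5+6)/5 = 19/5.
E[N | stage 2] = (3+14)/2 = 17/2.
E[N | stage 3] = (9+11)/2 = 10.
E[N] = (1/3)·(19/5) + (1/3)·(17/2) + (1/3)·(10) = 223/30.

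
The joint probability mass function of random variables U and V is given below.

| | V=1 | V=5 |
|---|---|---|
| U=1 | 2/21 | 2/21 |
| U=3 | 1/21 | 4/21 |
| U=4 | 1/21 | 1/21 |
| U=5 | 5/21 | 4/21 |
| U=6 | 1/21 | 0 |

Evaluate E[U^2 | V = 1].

94/5

P(V = 1) = 10/21.
Σ U^2·P over the event = 1·(2/21) + 9·(1/21) + 16·(1/21) + 25·(5/21) + 36·(1/21) = 188/21.
E[U^2 | V = 1] = (188/21) / (10/21) = 94/5.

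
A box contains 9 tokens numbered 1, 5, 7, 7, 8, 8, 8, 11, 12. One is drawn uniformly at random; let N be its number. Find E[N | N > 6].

P(N > 6) = 7/9.
Σ over the event: 7·2/9 + 8·1/3 + 11·1/9 + 12·1/9 = 61/9.
E[N | N > 6] = (61/9) / (7/9) = 61/7.

61/7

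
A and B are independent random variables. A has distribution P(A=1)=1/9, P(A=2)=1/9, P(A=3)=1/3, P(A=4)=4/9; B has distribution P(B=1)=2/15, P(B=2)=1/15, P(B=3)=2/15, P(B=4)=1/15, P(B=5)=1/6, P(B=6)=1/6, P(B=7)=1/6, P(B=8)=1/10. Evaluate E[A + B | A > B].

165/31

P(A > B) = 31/135.
Summing (A+B)·P(x,y) over outcomes with A > B gives 11/9.
E[A + B | A > B] = (11/9) / (31/135) = 165/31.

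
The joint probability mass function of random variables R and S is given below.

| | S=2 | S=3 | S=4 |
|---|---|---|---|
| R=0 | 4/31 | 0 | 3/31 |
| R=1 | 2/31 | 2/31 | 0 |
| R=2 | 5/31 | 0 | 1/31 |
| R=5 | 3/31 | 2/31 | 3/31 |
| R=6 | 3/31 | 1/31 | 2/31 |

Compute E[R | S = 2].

P(S = 2) = 17/31.
Σ R·P over the event = 0·(4/31) + 1·(2/31) + 2·(5/31) + 5·(3/31) + 6·(3/31) = 45/31.
E[R | S = 2] = (45/31) / (17/31) = 45/17.

45/17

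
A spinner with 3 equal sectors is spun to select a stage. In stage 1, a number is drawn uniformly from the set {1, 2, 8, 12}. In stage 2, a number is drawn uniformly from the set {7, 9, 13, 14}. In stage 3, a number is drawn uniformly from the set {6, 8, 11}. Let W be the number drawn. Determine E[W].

E[W | stage 1] = (1+2+8+12)/4 = 23/4.
E[W | stage 2] = (7+9+13+14)/4 = 43/4.
E[W | stage 3] = (6+8+11)/3 = 25/3.
E[W] = (1/3)·(23/4) + (1/3)·(43/4) + (1/3)·(25/3) = 149/18.

149/18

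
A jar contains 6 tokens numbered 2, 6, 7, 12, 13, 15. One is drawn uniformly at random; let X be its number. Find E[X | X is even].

P(X is even) = 1/2.
Σ over the event: 2·1/6 + 6·1/6 + 12·1/6 = 10/3.
E[X | X is even] = (10/3) / (1/2) = 20/3.

20/3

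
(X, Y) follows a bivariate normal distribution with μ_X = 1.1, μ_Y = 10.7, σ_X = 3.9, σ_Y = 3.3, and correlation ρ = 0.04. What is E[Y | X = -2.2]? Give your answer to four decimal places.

10.5883

For a bivariate normal, E[Y | X=x] = μ_Y + ρ·(σ_Y/σ_X)·(x − μ_X).
E[Y | X=-2.2] = 10.7 + (0.04)·(3.3/3.9)·(-2.2 − (1.1)) = 10.7 + (0.033846)·(-3.3) = 10.5883.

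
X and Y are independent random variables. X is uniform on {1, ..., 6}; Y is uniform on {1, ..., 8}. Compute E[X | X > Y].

P(X > Y) = 5/16.
Summing X·P(x,y) over outcomes with X > Y gives 35/24.
E[X | X > Y] = (35/24) / (5/16) = 14/3.

14/3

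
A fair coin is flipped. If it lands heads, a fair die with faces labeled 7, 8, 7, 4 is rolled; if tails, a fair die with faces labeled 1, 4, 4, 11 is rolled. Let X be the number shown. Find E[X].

23/4

E[X | heads] = (7+8+7+4)/4 = 13/2.
E[X | tails] = (1+4+4+11)/4 = 5.
E[X] = (1/2)·(13/2) + (1/2)·(5) = 23/4.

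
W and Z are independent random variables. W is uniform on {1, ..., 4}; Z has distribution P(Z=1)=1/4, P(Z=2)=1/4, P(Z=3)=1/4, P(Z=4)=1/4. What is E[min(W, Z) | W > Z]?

P(W > Z) = 3/8.
Summing min(W,Z)·P(x,y) over outcomes with W > Z gives 5/8.
E[min(W, Z) | W > Z] = (5/8) / (3/8) = 5/3.

5/3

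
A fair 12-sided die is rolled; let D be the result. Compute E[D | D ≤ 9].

5

Given D ≤ 9, D is equally likely to be any of {1, 2, 3, 4, 5, 6, 7, 8, 9}.
E[D | D ≤ 9] = (1 + 2 + 3 + 4 + 5 + 6 + 7 + 8 + 9) / 9 = 5.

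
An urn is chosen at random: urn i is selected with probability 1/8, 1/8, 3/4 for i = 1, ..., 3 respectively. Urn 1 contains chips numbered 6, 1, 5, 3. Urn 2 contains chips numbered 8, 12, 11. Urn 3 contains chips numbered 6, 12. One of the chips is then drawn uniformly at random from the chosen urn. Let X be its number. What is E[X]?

817/96

E[X | urn 1] = (6+1+5+3)/4 = 15/4.
E[X | urn 2] = (8+12+11)/3 = 31/3.
E[X | urn 3] = (6+12)/2 = 9.
By the law of total expectation,
E[X] = (1/8)·(15/4) + (1/8)·(31/3) + (3/4)·(9) = 817/96.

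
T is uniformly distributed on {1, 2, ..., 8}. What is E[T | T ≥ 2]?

5

Given T ≥ 2, T is equally likely to be any of {2, 3, 4, 5, 6, 7, 8}.
E[T | T ≥ 2] = (2 + 3 + 4 + 5 + 6 + 7 + 8) / 7 = 5.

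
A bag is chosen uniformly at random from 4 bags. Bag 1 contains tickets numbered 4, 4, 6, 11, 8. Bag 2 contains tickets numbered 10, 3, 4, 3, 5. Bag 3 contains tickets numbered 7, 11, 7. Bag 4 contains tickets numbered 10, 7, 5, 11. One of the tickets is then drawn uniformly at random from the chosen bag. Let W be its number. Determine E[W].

1691/240

E[W | bag 1] = (4+4+6+11+8)/5 = 33/5.
E[W | bag 2] = (10+3+4+3+5)/5 = 5.
E[W | bag 3] = (7+11+7)/3 = 25/3.
E[W | bag 4] = (10+7+5+11)/4 = 33/4.
By the law of total expectation,
E[W] = (1/4)·(33/5) + (1/4)·(5) + (1/4)·(25/3) + (1/4)·(33/4) = 1691/240.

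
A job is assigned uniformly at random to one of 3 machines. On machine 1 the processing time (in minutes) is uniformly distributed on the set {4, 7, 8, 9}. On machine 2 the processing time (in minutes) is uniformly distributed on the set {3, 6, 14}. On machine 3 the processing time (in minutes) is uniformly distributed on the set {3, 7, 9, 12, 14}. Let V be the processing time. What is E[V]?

E[V | machine 1] = (4+7+8+9)/4 = 7.
E[V | machine 2] = (3+6+14)/3 = 23/3.
E[V | machine 3] = (3+7+9+12+14)/5 = 9.
E[V] = (1/3)·(7) + (1/3)·(23/3) + (1/3)·(9) = 71/9.

71/9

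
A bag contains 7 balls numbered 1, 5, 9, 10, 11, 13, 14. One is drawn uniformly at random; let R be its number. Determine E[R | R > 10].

P(R > 10) = 3/7.
Σ over the event: 11·1/7 + 13·1/7 + 14·1/7 = 38/7.
E[R | R > 10] = (38/7) / (3/7) = 38/3.

38/3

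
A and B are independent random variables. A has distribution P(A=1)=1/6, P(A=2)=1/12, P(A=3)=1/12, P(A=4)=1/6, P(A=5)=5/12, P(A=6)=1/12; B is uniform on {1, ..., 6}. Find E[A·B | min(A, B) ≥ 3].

P(min(A, B) ≥ 3) = 1/2.
Summing AB·P(x,y) over outcomes with min(A, B) ≥ 3 gives 21/2.
E[A·B | min(A, B) ≥ 3] = (21/2) / (1/2) = 21.

21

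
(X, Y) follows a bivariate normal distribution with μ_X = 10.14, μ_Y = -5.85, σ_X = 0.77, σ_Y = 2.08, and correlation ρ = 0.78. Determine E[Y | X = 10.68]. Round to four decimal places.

-4.7122

E[Y | X=x] = μ_Y + ρ(σ_Y/σ_X)(x − μ_X) for jointly normal variables.
E[Y | X=10.68] = -5.85 + (0.78)·(2.08/0.77)·(10.68 − (10.14)) = -5.85 + (2.107)·(0.54) = -4.7122.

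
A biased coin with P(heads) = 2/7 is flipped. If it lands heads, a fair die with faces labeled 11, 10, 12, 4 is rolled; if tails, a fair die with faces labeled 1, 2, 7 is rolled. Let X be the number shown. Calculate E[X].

211/42

E[X | heads] = (11+10+12+4)/4 = 37/4.
E[X | tails] = (1+2+7)/3 = 10/3.
E[X] = (2/7)·(37/4) + (5/7)·(10/3) = 211/42.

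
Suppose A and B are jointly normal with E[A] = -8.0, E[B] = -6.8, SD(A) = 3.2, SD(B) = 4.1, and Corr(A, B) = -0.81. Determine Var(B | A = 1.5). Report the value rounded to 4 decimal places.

5.7810

Var(B | A=x) = (1 − ρ²)·σ_B².
Var(B | A=1.5) = (4.1)²·(1 − (-0.81)²) = 16.81·0.3439 = 5.7810.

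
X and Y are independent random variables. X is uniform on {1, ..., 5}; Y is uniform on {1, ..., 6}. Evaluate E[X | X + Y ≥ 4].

P(X + Y ≥ 4) = 9/10.
Summing X·P(x,y) over outcomes with X + Y ≥ 4 gives 43/15.
E[X | X + Y ≥ 4] = (43/15) / (9/10) = 86/27.

86/27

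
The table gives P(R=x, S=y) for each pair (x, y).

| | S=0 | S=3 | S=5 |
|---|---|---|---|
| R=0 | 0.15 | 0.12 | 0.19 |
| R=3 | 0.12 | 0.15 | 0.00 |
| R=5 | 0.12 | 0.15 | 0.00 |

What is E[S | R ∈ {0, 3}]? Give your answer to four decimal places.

2.4110

P(R ∈ {0, 3}) = 0.73.
Summing S·P(R=x,S=y) over the conditioning event gives 1.76.
E[S | R ∈ {0, 3}] = (1.76) / (0.73) = 2.4110.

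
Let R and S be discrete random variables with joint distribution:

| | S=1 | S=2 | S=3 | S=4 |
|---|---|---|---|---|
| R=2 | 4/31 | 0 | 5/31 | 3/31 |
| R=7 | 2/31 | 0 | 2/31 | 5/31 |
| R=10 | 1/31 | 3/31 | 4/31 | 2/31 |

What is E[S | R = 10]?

27/10

P(R = 10) = 10/31.
Σ S·P over the event = 1·(1/31) + 2·(3/31) + 3·(4/31) + 4·(2/31) = 27/31.
E[S | R = 10] = (27/31) / (10/31) = 27/10.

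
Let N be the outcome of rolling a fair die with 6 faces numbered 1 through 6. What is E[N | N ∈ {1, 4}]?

P(N ∈ {1, 4}) = 1/3.
Σ over the event: 1·1/6 + 4·1/6 = 5/6.
E[N | N ∈ {1, 4}] = (5/6) / (1/3) = 5/2.

5/2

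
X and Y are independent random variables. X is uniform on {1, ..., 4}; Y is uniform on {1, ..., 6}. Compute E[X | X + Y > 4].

P(X + Y > 4) = 3/4.
Summing X·P(x,y) over outcomes with X + Y > 4 gives 25/12.
E[X | X + Y > 4] = (25/12) / (3/4) = 25/9.

25/9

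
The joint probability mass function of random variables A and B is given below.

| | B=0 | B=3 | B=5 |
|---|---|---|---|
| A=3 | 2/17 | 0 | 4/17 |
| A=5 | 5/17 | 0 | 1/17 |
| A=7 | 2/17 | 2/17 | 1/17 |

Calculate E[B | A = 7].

11/5

P(A = 7) = 5/17.
Summing B·P(A=x,B=y) over the conditioning event gives 11/17.
E[B | A = 7] = (11/17) / (5/17) = 11/5.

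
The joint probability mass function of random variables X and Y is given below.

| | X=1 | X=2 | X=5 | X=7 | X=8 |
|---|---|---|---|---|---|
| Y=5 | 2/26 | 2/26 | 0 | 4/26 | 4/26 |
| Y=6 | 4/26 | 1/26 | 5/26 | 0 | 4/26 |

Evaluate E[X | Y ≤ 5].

11/2

P(Y ≤ 5) = 6/13.
Σ X·P over the event = 1·(2/26) + 2·(2/26) + 7·(4/26) + 8·(4/26) = 33/13.
E[X | Y ≤ 5] = (33/13) / (6/13) = 11/2.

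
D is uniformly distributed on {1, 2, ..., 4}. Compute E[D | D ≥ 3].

7/2

Given D ≥ 3, D is equally likely to be any of {3, 4}.
E[D | D ≥ 3] = (3 + 4) / 2 = 7/2.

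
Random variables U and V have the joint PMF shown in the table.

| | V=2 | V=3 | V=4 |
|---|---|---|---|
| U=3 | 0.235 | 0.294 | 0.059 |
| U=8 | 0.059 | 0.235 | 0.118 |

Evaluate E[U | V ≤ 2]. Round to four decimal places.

4.0034

P(V ≤ 2) = 0.294.
Summing U·P(U=x,V=y) over the conditioning event gives 1.177.
E[U | V ≤ 2] = (1.177) / (0.294) = 4.0034.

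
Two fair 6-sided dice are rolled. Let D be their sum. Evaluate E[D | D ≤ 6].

14/3

P(D ≤ 6) = 5/12.
Σ over the event: 2·1/36 + 3·1/18 + 4·1/12 + 5·1/9 + 6·5/36 = 35/18.
E[D | D ≤ 6] = (35/18) / (5/12) = 14/3.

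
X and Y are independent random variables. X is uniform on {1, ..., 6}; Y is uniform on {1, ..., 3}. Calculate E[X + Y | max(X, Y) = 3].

Outcomes with max(X, Y) = 3: (1,3), (2,3), (3,1), (3,2), (3,3), each with probability 1/18.
E[X + Y | max(X, Y) = 3] = (4 + 5 + 4 + 5 + 6) / 5 = 24/5.

24/5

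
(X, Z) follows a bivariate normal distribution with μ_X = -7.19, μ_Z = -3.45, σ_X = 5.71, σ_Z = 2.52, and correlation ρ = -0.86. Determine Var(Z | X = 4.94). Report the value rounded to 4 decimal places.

1.6536

The conditional variance in a bivariate normal is σ_Z²(1 − ρ²), independent of x.
Var(Z | X=4.94) = (2.52)²·(1 − (-0.86)²) = 6.3504·0.2604 = 1.6536.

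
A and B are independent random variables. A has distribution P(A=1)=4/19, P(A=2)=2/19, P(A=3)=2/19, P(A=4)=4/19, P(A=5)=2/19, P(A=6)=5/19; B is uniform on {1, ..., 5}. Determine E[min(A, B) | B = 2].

P(B = 2) = 1/5.
Summing min(A,B)·P(x,y) over outcomes with B = 2 gives 34/95.
E[min(A, B) | B = 2] = (34/95) / (1/5) = 34/19.

34/19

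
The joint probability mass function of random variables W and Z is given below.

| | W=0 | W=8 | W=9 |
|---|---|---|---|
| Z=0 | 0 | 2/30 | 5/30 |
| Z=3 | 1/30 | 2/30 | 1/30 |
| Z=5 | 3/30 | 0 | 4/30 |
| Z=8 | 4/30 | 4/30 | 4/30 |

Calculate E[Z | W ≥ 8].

P(W ≥ 8) = 11/15.
Σ Z·P over the event = 0·(2/30) + 3·(2/30) + 8·(4/30) + 0·(5/30) + 3·(1/30) + 5·(4/30) + 8·(4/30) = 31/10.
E[Z | W ≥ 8] = (31/10) / (11/15) = 93/22.

93/22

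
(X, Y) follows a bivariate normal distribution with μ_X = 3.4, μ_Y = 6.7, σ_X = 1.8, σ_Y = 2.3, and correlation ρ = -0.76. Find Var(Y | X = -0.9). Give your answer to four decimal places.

For a bivariate normal, Var(Y | X=x) = σ_Y²(1 − ρ²).
Var(Y | X=-0.9) = (2.3)²·(1 − (-0.76)²) = 5.29·0.4224 = 2.2345.

2.2345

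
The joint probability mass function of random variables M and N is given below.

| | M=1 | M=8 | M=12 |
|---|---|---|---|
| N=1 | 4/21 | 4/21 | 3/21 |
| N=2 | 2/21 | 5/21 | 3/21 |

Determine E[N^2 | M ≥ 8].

P(M ≥ 8) = 5/7.
Σ N^2·P over the event = 1·(4/21) + 4·(5/21) + 1·(3/21) + 4·(3/21) = 13/7.
E[N^2 | M ≥ 8] = (13/7) / (5/7) = 13/5.

13/5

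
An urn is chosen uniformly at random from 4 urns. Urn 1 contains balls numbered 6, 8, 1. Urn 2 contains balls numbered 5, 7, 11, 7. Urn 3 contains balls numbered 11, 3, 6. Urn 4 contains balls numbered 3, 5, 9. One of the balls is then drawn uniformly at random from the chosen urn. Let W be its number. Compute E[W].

E[W | urn 1] = (6+8+1)/3 = 5.
E[W | urn 2] = (5+7+11+7)/4 = 15/2.
E[W | urn 3] = (11+3+6)/3 = 20/3.
E[W | urn 4] = (3+5+9)/3 = 17/3.
E[W] = (1/4)·(5) + (1/4)·(15/2) + (1/4)·(20/3) + (1/4)·(17/3) = 149/24.

149/24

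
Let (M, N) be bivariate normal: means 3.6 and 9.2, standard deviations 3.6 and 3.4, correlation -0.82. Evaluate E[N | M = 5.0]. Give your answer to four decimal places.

The regression of N on M has slope ρ·σ_N/σ_M and passes through (μ_M, μ_N).
E[N | M=5.0] = 9.2 + (-0.82)·(3.4/3.6)·(5.0 − (3.6)) = 9.2 + (-0.77444)·(1.4) = 8.1158.

8.1158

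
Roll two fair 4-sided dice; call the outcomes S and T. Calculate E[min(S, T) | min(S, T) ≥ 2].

Outcomes with min(S, T) ≥ 2: (2,2), (2,3), (2,4), (3,2), (3,3), (3,4), (4,2), (4,3), (4,4), each with probability 1/16.
E[min(S, T) | min(S, T) ≥ 2] = (2 + 2 + 2 + 2 + 3 + 3 + 2 + 3 + 4) / 9 = 23/9.

23/9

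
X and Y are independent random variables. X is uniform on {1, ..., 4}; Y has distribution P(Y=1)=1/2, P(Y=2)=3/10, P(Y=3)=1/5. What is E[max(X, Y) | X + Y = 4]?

P(X + Y = 4) = 1/4.
Summing max(X,Y)·P(x,y) over outcomes with X + Y = 4 gives 27/40.
E[max(X, Y) | X + Y = 4] = (27/40) / (1/4) = 27/10.

27/10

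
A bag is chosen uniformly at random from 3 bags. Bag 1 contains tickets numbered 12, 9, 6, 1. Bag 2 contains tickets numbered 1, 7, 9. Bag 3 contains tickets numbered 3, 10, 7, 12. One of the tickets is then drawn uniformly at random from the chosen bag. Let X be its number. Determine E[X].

E[X | bag 1] = (12+9+6+1)/4 = 7.
E[X | bag 2] = (1+7+9)/3 = 17/3.
E[X | bag 3] = (3+10+7+12)/4 = 8.
By the law of total expectation,
E[X] = (1/3)·(7) + (1/3)·(17/3) + (1/3)·(8) = 62/9.

62/9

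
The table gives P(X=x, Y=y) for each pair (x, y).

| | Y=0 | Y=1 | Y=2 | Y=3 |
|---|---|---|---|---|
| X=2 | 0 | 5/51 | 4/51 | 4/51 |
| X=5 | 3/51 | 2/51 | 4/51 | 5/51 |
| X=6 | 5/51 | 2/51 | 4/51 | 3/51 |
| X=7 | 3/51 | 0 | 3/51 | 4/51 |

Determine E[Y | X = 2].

25/13

P(X = 2) = 13/51.
Σ Y·P over the event = 1·(5/51) + 2·(4/51) + 3·(4/51) = 25/51.
E[Y | X = 2] = (25/51) / (13/51) = 25/13.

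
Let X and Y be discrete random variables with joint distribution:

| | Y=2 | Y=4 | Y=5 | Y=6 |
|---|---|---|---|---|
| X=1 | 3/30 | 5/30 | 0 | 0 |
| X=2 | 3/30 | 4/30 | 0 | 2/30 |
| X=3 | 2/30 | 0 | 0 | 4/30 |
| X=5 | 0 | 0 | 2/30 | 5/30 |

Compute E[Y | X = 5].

40/7

P(X = 5) = 7/30.
Σ Y·P over the event = 5·(2/30) + 6·(5/30) = 4/3.
E[Y | X = 5] = (4/3) / (7/30) = 40/7.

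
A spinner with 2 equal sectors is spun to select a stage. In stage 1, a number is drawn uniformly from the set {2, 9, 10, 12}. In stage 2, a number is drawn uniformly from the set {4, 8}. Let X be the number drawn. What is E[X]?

E[X | stage 1] = (2+9+10+12)/4 = 33/4.
E[X | stage 2] = (4+8)/2 = 6.
E[X] = (1/2)·(33/4) + (1/2)·(6) = 57/8.

57/8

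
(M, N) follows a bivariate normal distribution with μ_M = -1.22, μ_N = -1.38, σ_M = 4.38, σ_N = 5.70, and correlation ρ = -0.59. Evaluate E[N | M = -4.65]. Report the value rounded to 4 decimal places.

1.2536

For a bivariate normal, E[N | M=x] = μ_N + ρ·(σ_N/σ_M)·(x − μ_M).
E[N | M=-4.65] = -1.38 + (-0.59)·(5.70/4.38)·(-4.65 − (-1.22)) = -1.38 + (-0.76781)·(-3.43) = 1.2536.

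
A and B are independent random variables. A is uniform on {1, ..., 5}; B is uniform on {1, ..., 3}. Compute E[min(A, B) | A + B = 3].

Outcomes with A + B = 3: (1,2), (2,1), each with probability 1/15.
E[min(A, B) | A + B = 3] = (1 + 1) / 2 = 1.

1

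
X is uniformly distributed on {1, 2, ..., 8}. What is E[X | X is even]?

Given X is even, X is equally likely to be any of {2, 4, 6, 8}.
E[X | X is even] = (2 + 4 + 6 + 8) / 4 = 5.

5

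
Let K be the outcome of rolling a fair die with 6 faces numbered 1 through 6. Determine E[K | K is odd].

Given K is odd, K is equally likely to be any of {1, 3, 5}.
E[K | K is odd] = (1 + 3 + 5) / 3 = 3.

3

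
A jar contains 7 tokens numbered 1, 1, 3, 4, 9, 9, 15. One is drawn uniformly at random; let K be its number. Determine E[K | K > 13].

P(K > 13) = 1/7.
Σ over the event: 15·1/7 = 15/7.
E[K | K > 13] = (15/7) / (1/7) = 15.

15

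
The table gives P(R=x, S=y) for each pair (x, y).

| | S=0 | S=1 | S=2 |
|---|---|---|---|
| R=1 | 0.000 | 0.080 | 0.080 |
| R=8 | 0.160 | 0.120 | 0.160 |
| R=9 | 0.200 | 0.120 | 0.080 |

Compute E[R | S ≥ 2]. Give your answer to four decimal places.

P(S ≥ 2) = 0.320.
Summing R·P(R=x,S=y) over the conditioning event gives 2.080.
E[R | S ≥ 2] = (2.080) / (0.320) = 6.5000.

6.5000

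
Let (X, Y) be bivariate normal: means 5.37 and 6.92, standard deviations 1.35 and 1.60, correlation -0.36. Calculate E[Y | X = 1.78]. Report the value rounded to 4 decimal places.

For a bivariate normal, E[Y | X=x] = μ_Y + ρ·(σ_Y/σ_X)·(x − μ_X).
E[Y | X=1.78] = 6.92 + (-0.36)·(1.60/1.35)·(1.78 − (5.37)) = 6.92 + (-0.42667)·(-3.59) = 8.4517.

8.4517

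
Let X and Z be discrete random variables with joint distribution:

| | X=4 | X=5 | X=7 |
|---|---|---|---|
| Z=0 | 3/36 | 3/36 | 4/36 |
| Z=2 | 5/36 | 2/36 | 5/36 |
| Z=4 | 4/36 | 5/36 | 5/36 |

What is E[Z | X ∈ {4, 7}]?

28/13

P(X ∈ {4, 7}) = 13/18.
Σ Z·P over the event = 0·(3/36) + 2·(5/36) + 4·(4/36) + 0·(4/36) + 2·(5/36) + 4·(5/36) = 14/9.
E[Z | X ∈ {4, 7}] = (14/9) / (13/18) = 28/13.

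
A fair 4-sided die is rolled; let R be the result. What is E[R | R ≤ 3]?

2

Given R ≤ 3, R is equally likely to be any of {1, 2, 3}.
E[R | R ≤ 3] = (1 + 2 + 3) / 3 = 2.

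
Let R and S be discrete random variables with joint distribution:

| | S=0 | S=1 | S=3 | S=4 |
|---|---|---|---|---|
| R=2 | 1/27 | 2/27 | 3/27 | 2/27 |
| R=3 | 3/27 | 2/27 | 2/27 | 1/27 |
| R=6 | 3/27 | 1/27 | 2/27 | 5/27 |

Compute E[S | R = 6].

P(R = 6) = 11/27.
Σ S·P over the event = 0·(3/27) + 1·(1/27) + 3·(2/27) + 4·(5/27) = 1.
E[S | R = 6] = (1) / (11/27) = 27/11.

27/11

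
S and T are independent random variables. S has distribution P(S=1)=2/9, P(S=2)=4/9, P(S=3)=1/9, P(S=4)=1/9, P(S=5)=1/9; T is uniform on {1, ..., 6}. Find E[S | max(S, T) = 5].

42/13

P(max(S, T) = 5) = 13/54.
Summing S·P(x,y) over outcomes with max(S, T) = 5 gives 7/9.
E[S | max(S, T) = 5] = (7/9) / (13/54) = 42/13.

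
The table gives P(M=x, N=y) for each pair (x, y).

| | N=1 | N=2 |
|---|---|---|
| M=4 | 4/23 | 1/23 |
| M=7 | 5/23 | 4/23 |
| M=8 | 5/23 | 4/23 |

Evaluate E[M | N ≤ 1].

P(N ≤ 1) = 14/23.
Σ M·P over the event = 4·(4/23) + 7·(5/23) + 8·(5/23) = 91/23.
E[M | N ≤ 1] = (91/23) / (14/23) = 13/2.

13/2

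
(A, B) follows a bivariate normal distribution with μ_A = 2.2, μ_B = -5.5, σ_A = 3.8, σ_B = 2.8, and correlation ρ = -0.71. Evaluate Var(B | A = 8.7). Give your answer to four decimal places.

3.8879

Var(B | A=x) = (1 − ρ²)·σ_B².
Var(B | A=8.7) = (2.8)²·(1 − (-0.71)²) = 7.84·0.4959 = 3.8879.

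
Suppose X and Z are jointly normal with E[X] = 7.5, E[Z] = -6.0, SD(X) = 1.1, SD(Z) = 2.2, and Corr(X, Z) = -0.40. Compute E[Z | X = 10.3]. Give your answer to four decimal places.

E[Z | X=x] = μ_Z + ρ(σ_Z/σ_X)(x − μ_X) for jointly normal variables.
E[Z | X=10.3] = -6.0 + (-0.40)·(2.2/1.1)·(10.3 − (7.5)) = -6.0 + (-0.8)·(2.8) = -8.2400.

-8.2400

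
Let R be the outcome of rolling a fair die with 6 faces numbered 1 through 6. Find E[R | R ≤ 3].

2

Given R ≤ 3, R is equally likely to be any of {1, 2, 3}.
E[R | R ≤ 3] = (1 + 2 + 3) / 3 = 2.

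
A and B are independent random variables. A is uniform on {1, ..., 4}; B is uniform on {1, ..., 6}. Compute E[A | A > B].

Outcomes with A > B: (2,1), (3,1), (3,2), (4,1), (4,2), (4,3), each with probability 1/24.
E[A | A > B] = (2 + 3 + 3 + 4 + 4 + 4) / 6 = 10/3.

10/3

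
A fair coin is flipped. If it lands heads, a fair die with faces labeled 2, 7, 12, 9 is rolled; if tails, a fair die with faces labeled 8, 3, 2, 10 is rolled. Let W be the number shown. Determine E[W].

E[W | heads] = (2+7+12+9)/4 = 15/2.
E[W | tails] = (8+3+2+10)/4 = 23/4.
By the law of total expectation,
E[W] = (1/2)·(15/2) + (1/2)·(23/4) = 53/8.

53/8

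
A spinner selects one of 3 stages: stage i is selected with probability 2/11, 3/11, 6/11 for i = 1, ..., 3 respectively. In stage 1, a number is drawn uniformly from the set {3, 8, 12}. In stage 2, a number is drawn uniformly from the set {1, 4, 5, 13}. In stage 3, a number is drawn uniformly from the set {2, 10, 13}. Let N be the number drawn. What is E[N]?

E[N | stage 1] = (3+8+12)/3 = 23/3.
E[N | stage 2] = (1+4+5+13)/4 = 23/4.
E[N | stage 3] = (2+10+13)/3 = 25/3.
By the law of total expectation,
E[N] = (2/11)·(23/3) + (3/11)·(23/4) + (6/11)·(25/3) = 991/132.

991/132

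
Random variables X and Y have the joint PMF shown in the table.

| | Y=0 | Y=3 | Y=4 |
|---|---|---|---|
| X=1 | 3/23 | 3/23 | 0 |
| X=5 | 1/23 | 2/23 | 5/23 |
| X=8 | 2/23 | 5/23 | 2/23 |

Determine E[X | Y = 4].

P(Y = 4) = 7/23.
Σ X·P over the event = 5·(5/23) + 8·(2/23) = 41/23.
E[X | Y = 4] = (41/23) / (7/23) = 41/7.

41/7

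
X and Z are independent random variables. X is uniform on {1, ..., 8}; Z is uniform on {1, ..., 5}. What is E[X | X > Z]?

29/5

P(X > Z) = 5/8.
Summing X·P(x,y) over outcomes with X > Z gives 29/8.
E[X | X > Z] = (29/8) / (5/8) = 29/5.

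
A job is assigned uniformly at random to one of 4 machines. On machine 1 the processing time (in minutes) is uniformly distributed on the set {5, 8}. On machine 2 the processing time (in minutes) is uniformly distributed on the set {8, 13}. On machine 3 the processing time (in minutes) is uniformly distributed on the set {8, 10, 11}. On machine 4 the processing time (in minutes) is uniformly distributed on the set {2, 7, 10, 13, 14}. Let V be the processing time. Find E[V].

E[V | machine 1] = (5+8)/2 = 13/2.
E[V | machine 2] = (8+13)/2 = 21/2.
E[V | machine 3] = (8+10+11)/3 = 29/3.
E[V | machine 4] = (2+7+10+13+14)/5 = 46/5.
E[V] = (1/4)·(13/2) + (1/4)·(21/2) + (1/4)·(29/3) + (1/4)·(46/5) = 269/30.

269/30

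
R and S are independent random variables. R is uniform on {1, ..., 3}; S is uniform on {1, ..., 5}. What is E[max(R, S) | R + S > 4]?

4

Outcomes with R + S > 4: (1,4), (1,5), (2,3), (2,4), (2,5), (3,2), (3,3), (3,4), (3,5), each with probability 1/15.
E[max(R, S) | R + S > 4] = (4 + 5 + 3 + 4 + 5 + 3 + 3 + 4 + 5) / 9 = 4.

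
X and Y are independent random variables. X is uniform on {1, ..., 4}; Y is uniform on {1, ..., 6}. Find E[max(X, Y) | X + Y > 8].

17/3

Outcomes with X + Y > 8: (3,6), (4,5), (4,6), each with probability 1/24.
E[max(X, Y) | X + Y > 8] = (6 + 5 + 6) / 3 = 17/3.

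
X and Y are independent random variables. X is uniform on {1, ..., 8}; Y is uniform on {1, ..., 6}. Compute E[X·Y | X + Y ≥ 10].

P(X + Y ≥ 10) = 5/16.
Summing XY·P(x,y) over outcomes with X + Y ≥ 10 gives 455/48.
E[X·Y | X + Y ≥ 10] = (455/48) / (5/16) = 91/3.

91/3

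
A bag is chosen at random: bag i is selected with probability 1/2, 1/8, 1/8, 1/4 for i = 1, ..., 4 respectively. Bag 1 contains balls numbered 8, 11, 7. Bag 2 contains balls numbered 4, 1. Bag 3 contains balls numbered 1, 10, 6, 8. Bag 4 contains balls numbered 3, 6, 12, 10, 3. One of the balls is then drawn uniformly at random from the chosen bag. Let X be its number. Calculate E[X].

E[X | bag 1] = (8+11+7)/3 = 26/3.
E[X | bag 2] = (4+1)/2 = 5/2.
E[X | bag 3] = (1+10+6+8)/4 = 25/4.
E[X | bag 4] = (3+6+12+10+3)/5 = 34/5.
By the law of total expectation,
E[X] = (1/2)·(26/3) + (1/8)·(5/2) + (1/8)·(25/4) + (1/4)·(34/5) = 3421/480.

3421/480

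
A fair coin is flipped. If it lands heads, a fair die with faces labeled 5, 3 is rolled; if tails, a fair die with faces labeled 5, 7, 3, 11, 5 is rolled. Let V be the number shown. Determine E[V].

51/10

E[V | heads] = (5+3)/2 = 4.
E[V | tails] = (5+7+3+11+5)/5 = 31/5.
E[V] = (1/2)·(4) + (1/2)·(31/5) = 51/10.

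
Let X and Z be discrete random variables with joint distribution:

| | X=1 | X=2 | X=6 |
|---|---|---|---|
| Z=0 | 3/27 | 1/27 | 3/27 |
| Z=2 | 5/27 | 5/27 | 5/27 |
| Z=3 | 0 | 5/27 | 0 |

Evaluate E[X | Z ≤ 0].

P(Z ≤ 0) = 7/27.
Σ X·P over the event = 1·(3/27) + 2·(1/27) + 6·(3/27) = 23/27.
E[X | Z ≤ 0] = (23/27) / (7/27) = 23/7.

23/7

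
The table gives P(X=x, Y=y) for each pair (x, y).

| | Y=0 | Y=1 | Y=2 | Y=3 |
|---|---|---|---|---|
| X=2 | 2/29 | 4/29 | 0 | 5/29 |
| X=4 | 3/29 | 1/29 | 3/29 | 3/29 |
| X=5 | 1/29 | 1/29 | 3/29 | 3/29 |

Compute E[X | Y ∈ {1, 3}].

54/17

P(Y ∈ {1, 3}) = 17/29.
Σ X·P over the event = 2·(4/29) + 2·(5/29) + 4·(1/29) + 4·(3/29) + 5·(1/29) + 5·(3/29) = 54/29.
E[X | Y ∈ {1, 3}] = (54/29) / (17/29) = 54/17.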